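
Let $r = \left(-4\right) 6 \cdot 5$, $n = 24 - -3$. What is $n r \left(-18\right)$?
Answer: $58320$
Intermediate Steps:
$n = 27$ ($n = 24 + 3 = 27$)
$r = -120$ ($r = \left(-24\right) 5 = -120$)
$n r \left(-18\right) = 27 \left(-120\right) \left(-18\right) = \left(-3240\right) \left(-18\right) = 58320$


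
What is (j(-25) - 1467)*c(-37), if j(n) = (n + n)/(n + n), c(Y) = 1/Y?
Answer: 1466/37 ≈ 39.622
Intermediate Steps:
j(n) = 1 (j(n) = (2*n)/((2*n)) = (2*n)*(1/(2*n)) = 1)
(j(-25) - 1467)*c(-37) = (1 - 1467)/(-37) = -1466*(-1/37) = 1466/37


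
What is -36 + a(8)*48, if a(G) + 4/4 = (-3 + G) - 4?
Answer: -36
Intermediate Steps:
a(G) = -8 + G (a(G) = -1 + ((-3 + G) - 4) = -1 + (-7 + G) = -8 + G)
-36 + a(8)*48 = -36 + (-8 + 8)*48 = -36 + 0*48 = -36 + 0 = -36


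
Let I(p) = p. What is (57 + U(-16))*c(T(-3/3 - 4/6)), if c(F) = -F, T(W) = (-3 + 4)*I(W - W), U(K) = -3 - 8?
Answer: 0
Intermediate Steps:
U(K) = -11
T(W) = 0 (T(W) = (-3 + 4)*(W - W) = 1*0 = 0)
(57 + U(-16))*c(T(-3/3 - 4/6)) = (57 - 11)*(-1*0) = 46*0 = 0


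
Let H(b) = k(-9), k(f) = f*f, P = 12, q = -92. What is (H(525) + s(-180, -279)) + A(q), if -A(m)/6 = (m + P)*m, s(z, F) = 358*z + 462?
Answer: -108057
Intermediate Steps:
k(f) = f**2
s(z, F) = 462 + 358*z
H(b) = 81 (H(b) = (-9)**2 = 81)
A(m) = -6*m*(12 + m) (A(m) = -6*(m + 12)*m = -6*(12 + m)*m = -6*m*(12 + m))
(H(525) + s(-180, -279)) + A(q) = (81 + (462 + 358*(-180))) - 6*(-92)*(12 - 92) = (81 + (462 - 64440)) - 6*(-92)*(-80) = (81 - 63978) - 44160 = -63897 - 44160 = -108057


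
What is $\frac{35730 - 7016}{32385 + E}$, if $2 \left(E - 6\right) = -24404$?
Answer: $\frac{28714}{20189} \approx 1.4223$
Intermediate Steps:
$E = -12196$ ($E = 6 + \frac{1}{2} \left(-24404\right) = 6 - 12202 = -12196$)
$\frac{35730 - 7016}{32385 + E} = \frac{35730 - 7016}{32385 - 12196} = \frac{28714}{20189}$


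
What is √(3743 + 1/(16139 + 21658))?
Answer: 14*√27282139179/37797 ≈ 61.180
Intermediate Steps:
√(3743 + 1/(16139 + 21658)) = √(3743 + 1/37797) = √(141474172/37797) = 14*√27282139179/37797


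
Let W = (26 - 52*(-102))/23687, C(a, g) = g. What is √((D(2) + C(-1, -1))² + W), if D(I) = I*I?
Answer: √5175917431/23687 ≈ 3.0373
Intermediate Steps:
D(I) = I²
W = 5330/23687 (W = (26 + 5304)*(1/23687) = 5330*(1/23687) = 5330/23687 ≈ 0.22502)
√((D(2) + C(-1, -1))² + W) = √((2² - 1)² + 5330/23687) = √((4 - 1)² + 5330/23687) = √(3² + 5330/23687) = √(9 + 5330/23687) = √(218513/23687) = √5175917431/23687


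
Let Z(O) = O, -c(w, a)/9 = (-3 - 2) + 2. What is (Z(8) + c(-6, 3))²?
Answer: 1225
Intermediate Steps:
c(w, a) = 27 (c(w, a) = -9*((-3 - 2) + 2) = -9*(-5 + 2) = -9*(-3) = 27)
(Z(8) + c(-6, 3))² = (8 + 27)² = 35² = 1225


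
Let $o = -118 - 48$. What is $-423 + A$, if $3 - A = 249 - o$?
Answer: $-835$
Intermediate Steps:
$o = -166$
$A = -412$ ($A = 3 - \left(249 - -166\right) = 3 - \left(249 + 166\right) = 3 - 415 = -412$)
$-423 + A = -423 - 412 = -835$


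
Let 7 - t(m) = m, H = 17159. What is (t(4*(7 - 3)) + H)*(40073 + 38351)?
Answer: 1344971600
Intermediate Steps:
t(m) = 7 - m
(t(4*(7 - 3)) + H)*(40073 + 38351) = ((7 - 4*(7 - 3)) + 17159)*(40073 + 38351) = ((7 - 4*4) + 17159)*78424 = ((7 - 1*16) + 17159)*78424 = ((7 - 16) + 17159)*78424 = (-9 + 17159)*78424 = 17150*78424 = 1344971600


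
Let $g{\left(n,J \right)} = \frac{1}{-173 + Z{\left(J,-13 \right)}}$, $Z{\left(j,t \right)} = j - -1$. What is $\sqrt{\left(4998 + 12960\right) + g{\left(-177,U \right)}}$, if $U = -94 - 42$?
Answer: $\frac{\sqrt{425891851}}{154} \approx 134.01$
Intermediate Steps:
$Z{\left(j,t \right)} = 1 + j$ ($Z{\left(j,t \right)} = j + 1 = 1 + j$)
$U = -136$ ($U = -94 - 42 = -136$)
$g{\left(n,J \right)} = \frac{1}{-172 + J}$ ($g{\left(n,J \right)} = \frac{1}{-173 + \left(1 + J\right)} = \frac{1}{-172 + J}$)
$\sqrt{\left(4998 + 12960\right) + g{\left(-177,U \right)}} = \sqrt{\left(4998 + 12960\right) + \frac{1}{-172 - 136}} = \sqrt{17958 + \frac{1}{-308}} = \sqrt{17958 - \frac{1}{308}} = \sqrt{\frac{5531063}{308}} = \frac{\sqrt{425891851}}{154}$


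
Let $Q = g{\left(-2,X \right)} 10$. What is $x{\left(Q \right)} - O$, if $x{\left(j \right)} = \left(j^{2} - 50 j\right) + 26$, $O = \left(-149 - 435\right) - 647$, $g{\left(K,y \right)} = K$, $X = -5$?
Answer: $2657$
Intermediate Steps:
$O = -1231$ ($O = -584 - 647 = -1231$)
$Q = -20$ ($Q = \left(-2\right) 10 = -20$)
$x{\left(j \right)} = 26 + j^{2} - 50 j$
$x{\left(Q \right)} - O = \left(26 + \left(-20\right)^{2} - -1000\right) - -1231 = \left(26 + 400 + 1000\right) + 1231 = 1426 + 1231 = 2657$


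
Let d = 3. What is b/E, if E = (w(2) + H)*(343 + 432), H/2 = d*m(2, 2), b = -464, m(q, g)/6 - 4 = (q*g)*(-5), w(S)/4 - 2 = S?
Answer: 29/27125 ≈ 0.0010691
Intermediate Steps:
w(S) = 8 + 4*S
m(q, g) = 24 - 30*g*q (m(q, g) = 24 + 6*((q*g)*(-5)) = 24 + 6*((g*q)*(-5)) = 24 + 6*(-5*g*q) = 24 - 30*g*q)
H = -576 (H = 2*(3*(24 - 30*2*2)) = 2*(3*(24 - 120)) = 2*(3*(-96)) = 2*(-288) = -576)
E = -434000 (E = ((8 + 4*2) - 576)*(343 + 432) = ((8 + 8) - 576)*775 = (16 - 576)*775 = -560*775 = -434000)
b/E = -464/(-434000) = -464*(-1/434000) = 29/27125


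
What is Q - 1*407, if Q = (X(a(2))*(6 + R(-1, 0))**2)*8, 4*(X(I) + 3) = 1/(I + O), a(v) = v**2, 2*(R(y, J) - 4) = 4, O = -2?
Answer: -3719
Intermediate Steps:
R(y, J) = 6 (R(y, J) = 4 + (1/2)*4 = 4 + 2 = 6)
X(I) = -3 + 1/(4*(-2 + I)) (X(I) = -3 + 1/(4*(I - 2)) = -3 + 1/(4*(-2 + I)))
Q = -3312 (Q = (((25 - 12*2**2)/(4*(-2 + 2**2)))*(6 + 6)**2)*8 = (((25 - 12*4)/(4*(-2 + 4)))*12**2)*8 = (((1/4)*(25 - 48)/2)*144)*8 = (((1/4)*(1/2)*(-23))*144)*8 = -23/8*144*8 = -414*8 = -3312)
Q - 1*407 = -3312 - 1*407 = -3312 - 407 = -3719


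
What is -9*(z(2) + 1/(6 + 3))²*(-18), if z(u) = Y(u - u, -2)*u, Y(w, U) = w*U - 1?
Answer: 578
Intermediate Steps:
Y(w, U) = -1 + U*w (Y(w, U) = U*w - 1 = -1 + U*w)
z(u) = -u (z(u) = (-1 - 2*(u - u))*u = (-1 - 2*0)*u = (-1 + 0)*u = -u)
-9*(z(2) + 1/(6 + 3))²*(-18) = -9*(-1*2 + 1/(6 + 3))²*(-18) = -9*(-2 + 1/9)²*(-18) = -9*(-2 + ⅑)²*(-18) = -9*(-17/9)²*(-18) = -9*289/81*(-18) = -289/9*(-18) = 578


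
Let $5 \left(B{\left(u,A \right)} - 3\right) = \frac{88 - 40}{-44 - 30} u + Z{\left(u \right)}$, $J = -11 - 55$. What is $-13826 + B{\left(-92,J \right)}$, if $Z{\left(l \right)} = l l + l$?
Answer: $- \frac{2245283}{185} \approx -12137.0$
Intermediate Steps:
$J = -66$
$Z{\left(l \right)} = l + l^{2}$ ($Z{\left(l \right)} = l^{2} + l = l + l^{2}$)
$B{\left(u,A \right)} = 3 - \frac{24 u}{185} + \frac{u \left(1 + u\right)}{5}$ ($B{\left(u,A \right)} = 3 + \frac{\frac{88 - 40}{-44 - 30} u + u \left(1 + u\right)}{5} = 3 + \frac{\frac{48}{-74} u + u \left(1 + u\right)}{5} = 3 + \frac{48 \left(- \frac{1}{74}\right) u + u \left(1 + u\right)}{5} = 3 + \frac{- \frac{24 u}{37} + u \left(1 + u\right)}{5} = 3 + \left(- \frac{24 u}{185} + \frac{u \left(1 + u\right)}{5}\right) = 3 - \frac{24 u}{185} + \frac{u \left(1 + u\right)}{5}$)
$-13826 + B{\left(-92,J \right)} = -13826 + \left(3 + \frac{\left(-92\right)^{2}}{5} + \frac{13}{185} \left(-92\right)\right) = -13826 + \left(3 + \frac{1}{5} \cdot 8464 - \frac{1196}{185}\right) = -13826 + \left(3 + \frac{8464}{5} - \frac{1196}{185}\right) = -13826 + \frac{312527}{185} = - \frac{2245283}{185}$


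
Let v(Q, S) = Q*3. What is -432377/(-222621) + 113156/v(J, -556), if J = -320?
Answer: -688217221/5936560 ≈ -115.93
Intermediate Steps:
v(Q, S) = 3*Q
-432377/(-222621) + 113156/v(J, -556) = -432377/(-222621) + 113156/((3*(-320))) = -432377*(-1/222621) + 113156/(-960) = 432377/222621 + 113156*(-1/960) = 432377/222621 - 28289/240 = -688217221/5936560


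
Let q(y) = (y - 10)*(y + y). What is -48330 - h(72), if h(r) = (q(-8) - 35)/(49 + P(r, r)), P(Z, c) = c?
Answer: -531653/11 ≈ -48332.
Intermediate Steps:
q(y) = 2*y*(-10 + y) (q(y) = (-10 + y)*(2*y) = 2*y*(-10 + y))
h(r) = 253/(49 + r) (h(r) = (2*(-8)*(-10 - 8) - 35)/(49 + r) = (2*(-8)*(-18) - 35)/(49 + r) = (288 - 35)/(49 + r) = 253/(49 + r))
-48330 - h(72) = -48330 - 253/(49 + 72) = -48330 - 253/121 = -48330 - 1*23/11 = -48330 - 23/11 = -531653/11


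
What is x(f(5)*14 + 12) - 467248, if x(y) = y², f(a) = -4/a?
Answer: -11681184/25 ≈ -4.6725e+5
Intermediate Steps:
x(f(5)*14 + 12) - 467248 = (-4/5*14 + 12)² - 467248 = (-4*⅕*14 + 12)² - 467248 = (-⅘*14 + 12)² - 467248 = (-56/5 + 12)² - 467248 = (⅘)² - 467248 = 16/25 - 467248 = -11681184/25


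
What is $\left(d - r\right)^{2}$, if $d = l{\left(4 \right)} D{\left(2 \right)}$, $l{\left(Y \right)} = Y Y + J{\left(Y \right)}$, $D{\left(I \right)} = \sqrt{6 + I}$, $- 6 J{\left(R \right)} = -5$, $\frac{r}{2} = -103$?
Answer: $\frac{402326}{9} + \frac{41612 \sqrt{2}}{3} \approx 64319.0$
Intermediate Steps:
$r = -206$ ($r = 2 \left(-103\right) = -206$)
$J{\left(R \right)} = \frac{5}{6}$ ($J{\left(R \right)} = \left(- \frac{1}{6}\right) \left(-5\right) = \frac{5}{6}$)
$l{\left(Y \right)} = \frac{5}{6} + Y^{2}$ ($l{\left(Y \right)} = Y Y + \frac{5}{6} = Y^{2} + \frac{5}{6} = \frac{5}{6} + Y^{2}$)
$d = \frac{101 \sqrt{2}}{3}$ ($d = \left(\frac{5}{6} + 4^{2}\right) \sqrt{6 + 2} = \left(\frac{5}{6} + 16\right) \sqrt{8} = \frac{101 \cdot 2 \sqrt{2}}{6} = \frac{101 \sqrt{2}}{3} \approx 47.612$)
$\left(d - r\right)^{2} = \left(\frac{101 \sqrt{2}}{3} - -206\right)^{2} = \left(\frac{101 \sqrt{2}}{3} + 206\right)^{2} = \left(206 + \frac{101 \sqrt{2}}{3}\right)^{2}$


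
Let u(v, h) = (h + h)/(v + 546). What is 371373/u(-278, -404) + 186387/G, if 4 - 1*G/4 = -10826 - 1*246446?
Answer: -12803059407945/103939504 ≈ -1.2318e+5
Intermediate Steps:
G = 1029104 (G = 16 - 4*(-10826 - 1*246446) = 16 - 4*(-10826 - 246446) = 16 - 4*(-257272) = 16 + 1029088 = 1029104)
u(v, h) = 2*h/(546 + v) (u(v, h) = (2*h)/(546 + v) = 2*h/(546 + v))
371373/u(-278, -404) + 186387/G = 371373/((2*(-404)/(546 - 278))) + 186387/1029104 = 371373/((2*(-404)/268)) + 186387*(1/1029104) = 371373/((2*(-404)*(1/268))) + 186387/1029104 = 371373/(-202/67) + 186387/1029104 = 371373*(-67/202) + 186387/1029104 = -24881991/202 + 186387/1029104 = -12803059407945/103939504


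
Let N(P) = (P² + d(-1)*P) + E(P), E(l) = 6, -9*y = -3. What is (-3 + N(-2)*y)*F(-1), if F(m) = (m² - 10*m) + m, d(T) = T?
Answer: 10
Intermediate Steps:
y = ⅓ (y = -⅑*(-3) = ⅓ ≈ 0.33333)
N(P) = 6 + P² - P (N(P) = (P² - P) + 6 = 6 + P² - P)
F(m) = m² - 9*m
(-3 + N(-2)*y)*F(-1) = (-3 + (6 + (-2)² - 1*(-2))*(⅓))*(-(-9 - 1)) = (-3 + (6 + 4 + 2)*(⅓))*(-1*(-10)) = (-3 + 12*(⅓))*10 = (-3 + 4)*10 = 1*10 = 10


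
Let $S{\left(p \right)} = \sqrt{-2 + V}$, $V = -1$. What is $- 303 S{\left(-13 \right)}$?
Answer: $- 303 i \sqrt{3} \approx - 524.81 i$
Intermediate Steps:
$S{\left(p \right)} = i \sqrt{3}$ ($S{\left(p \right)} = \sqrt{-2 - 1} = \sqrt{-3} = i \sqrt{3}$)
$- 303 S{\left(-13 \right)} = - 303 i \sqrt{3}$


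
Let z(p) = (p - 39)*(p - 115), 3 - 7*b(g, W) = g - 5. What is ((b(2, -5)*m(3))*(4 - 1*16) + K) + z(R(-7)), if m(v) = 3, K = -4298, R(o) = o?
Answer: 8982/7 ≈ 1283.1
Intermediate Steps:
b(g, W) = 8/7 - g/7 (b(g, W) = 3/7 - (g - 5)/7 = 3/7 - (-5 + g)/7 = 3/7 + (5/7 - g/7) = 8/7 - g/7)
z(p) = (-115 + p)*(-39 + p) (z(p) = (-39 + p)*(-115 + p) = (-115 + p)*(-39 + p))
((b(2, -5)*m(3))*(4 - 1*16) + K) + z(R(-7)) = (((8/7 - ⅐*2)*3)*(4 - 1*16) - 4298) + (4485 + (-7)² - 154*(-7)) = (((8/7 - 2/7)*3)*(4 - 16) - 4298) + (4485 + 49 + 1078) = (((6/7)*3)*(-12) - 4298) + 5612 = ((18/7)*(-12) - 4298) + 5612 = (-216/7 - 4298) + 5612 = -30302/7 + 5612 = 8982/7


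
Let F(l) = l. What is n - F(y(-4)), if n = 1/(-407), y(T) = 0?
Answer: -1/407 ≈ -0.0024570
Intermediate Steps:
n = -1/407 ≈ -0.0024570
n - F(y(-4)) = -1/407 - 1*0 = -1/407 + 0 = -1/407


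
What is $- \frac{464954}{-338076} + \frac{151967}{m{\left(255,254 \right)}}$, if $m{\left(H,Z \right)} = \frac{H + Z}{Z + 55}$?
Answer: $\frac{7937771434307}{86040342} \approx 92256.0$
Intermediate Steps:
$m{\left(H,Z \right)} = \frac{H + Z}{55 + Z}$
$- \frac{464954}{-338076} + \frac{151967}{m{\left(255,254 \right)}} = - \frac{464954}{-338076} + \frac{151967}{\frac{1}{55 + 254} \left(255 + 254\right)} = \left(-464954\right) \left(- \frac{1}{338076}\right) + \frac{151967}{\frac{1}{309} \cdot 509} = \frac{232477}{169038} + \frac{151967}{\frac{1}{309} \cdot 509} = \frac{232477}{169038} + \frac{151967}{\frac{509}{309}} = \frac{232477}{169038} + 151967 \cdot \frac{309}{509} = \frac{232477}{169038} + \frac{46957803}{509} = \frac{7937771434307}{86040342}$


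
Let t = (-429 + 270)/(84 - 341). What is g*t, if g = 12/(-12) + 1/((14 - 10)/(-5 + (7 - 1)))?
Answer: -477/1028 ≈ -0.46401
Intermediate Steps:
g = -3/4 (g = 12*(-1/12) + 1/(4/(-5 + 6)) = -1 + 1/(4/1) = -1 + 1/(4*1) = -1 + 1/4 = -3/4 ≈ -0.75000)
t = 159/257 (t = -159/(-257) = -159*(-1/257) = 159/257 ≈ 0.61868)
g*t = -3/4*159/257 = -477/1028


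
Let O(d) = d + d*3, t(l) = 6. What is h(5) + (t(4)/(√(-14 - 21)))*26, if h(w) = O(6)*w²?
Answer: 600 - 156*I*√35/35 ≈ 600.0 - 26.369*I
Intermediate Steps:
O(d) = 4*d (O(d) = d + 3*d = 4*d)
h(w) = 24*w² (h(w) = (4*6)*w² = 24*w²)
h(5) + (t(4)/(√(-14 - 21)))*26 = 24*5² + (6/(√(-14 - 21)))*26 = 24*25 + (6/(√(-35)))*26 = 600 + (6/((I*√35)))*26 = 600 + (6*(-I*√35/35))*26 = 600 - 6*I*√35/35*26 = 600 - 156*I*√35/35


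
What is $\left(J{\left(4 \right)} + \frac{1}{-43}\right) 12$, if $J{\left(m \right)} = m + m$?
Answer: $\frac{4116}{43} \approx 95.721$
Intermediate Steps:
$J{\left(m \right)} = 2 m$
$\left(J{\left(4 \right)} + \frac{1}{-43}\right) 12 = \left(2 \cdot 4 + \frac{1}{-43}\right) 12 = \left(8 - \frac{1}{43}\right) 12 = \frac{343}{43} \cdot 12 = \frac{4116}{43}$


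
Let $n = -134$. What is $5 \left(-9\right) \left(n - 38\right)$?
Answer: $7740$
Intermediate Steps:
$5 \left(-9\right) \left(n - 38\right) = 5 \left(-9\right) \left(-134 - 38\right) = \left(-45\right) \left(-172\right) = 7740$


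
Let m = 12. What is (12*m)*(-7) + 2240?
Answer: 1232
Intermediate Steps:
(12*m)*(-7) + 2240 = (12*12)*(-7) + 2240 = 144*(-7) + 2240 = -1008 + 2240 = 1232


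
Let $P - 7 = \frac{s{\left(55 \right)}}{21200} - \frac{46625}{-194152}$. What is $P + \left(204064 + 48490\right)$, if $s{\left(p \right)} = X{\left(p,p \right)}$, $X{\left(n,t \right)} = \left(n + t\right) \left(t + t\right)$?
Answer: $\frac{2598875177639}{10290056} \approx 2.5256 \cdot 10^{5}$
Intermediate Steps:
$X{\left(n,t \right)} = 2 t \left(n + t\right)$ ($X{\left(n,t \right)} = \left(n + t\right) 2 t = 2 t \left(n + t\right)$)
$s{\left(p \right)} = 4 p^{2}$ ($s{\left(p \right)} = 2 p \left(p + p\right) = 2 p 2 p = 4 p^{2}$)
$P = \frac{80374615}{10290056}$ ($P = 7 - \left(- \frac{46625}{194152} - \frac{4 \cdot 55^{2}}{21200}\right) = 7 - \left(- \frac{46625}{194152} - 4 \cdot 3025 \cdot \frac{1}{21200}\right) = 7 + \left(12100 \cdot \frac{1}{21200} + \frac{46625}{194152}\right) = 7 + \left(\frac{121}{212} + \frac{46625}{194152}\right) = 7 + \frac{8344223}{10290056} = \frac{80374615}{10290056} \approx 7.8109$)
$P + \left(204064 + 48490\right) = \frac{80374615}{10290056} + \left(204064 + 48490\right) = \frac{80374615}{10290056} + 252554 = \frac{2598875177639}{10290056}$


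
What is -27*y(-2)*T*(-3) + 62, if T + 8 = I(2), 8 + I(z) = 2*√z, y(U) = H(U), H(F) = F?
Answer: 2654 - 324*√2 ≈ 2195.8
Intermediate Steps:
y(U) = U
I(z) = -8 + 2*√z
T = -16 + 2*√2 (T = -8 + (-8 + 2*√2) = -16 + 2*√2 ≈ -13.172)
-27*y(-2)*T*(-3) + 62 = -27*(-2*(-16 + 2*√2))*(-3) + 62 = -27*(32 - 4*√2)*(-3) + 62 = -27*(-96 + 12*√2) + 62 = (2592 - 324*√2) + 62 = 2654 - 324*√2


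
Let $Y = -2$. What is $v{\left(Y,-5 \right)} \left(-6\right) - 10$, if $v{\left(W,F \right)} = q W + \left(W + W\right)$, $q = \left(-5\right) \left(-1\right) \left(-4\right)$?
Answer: $-226$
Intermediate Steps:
$q = -20$ ($q = 5 \left(-4\right) = -20$)
$v{\left(W,F \right)} = - 18 W$ ($v{\left(W,F \right)} = - 20 W + \left(W + W\right) = - 20 W + 2 W = - 18 W$)
$v{\left(Y,-5 \right)} \left(-6\right) - 10 = \left(-18\right) \left(-2\right) \left(-6\right) - 10 = 36 \left(-6\right) - 10 = -216 - 10 = -226$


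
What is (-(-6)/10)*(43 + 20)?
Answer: 189/5 ≈ 37.800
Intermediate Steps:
(-(-6)/10)*(43 + 20) = -(-6)/10*63 = -3*(-1/5)*63 = (3/5)*63 = 189/5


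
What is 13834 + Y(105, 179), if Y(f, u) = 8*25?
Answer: 14034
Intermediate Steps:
Y(f, u) = 200
13834 + Y(105, 179) = 13834 + 200 = 14034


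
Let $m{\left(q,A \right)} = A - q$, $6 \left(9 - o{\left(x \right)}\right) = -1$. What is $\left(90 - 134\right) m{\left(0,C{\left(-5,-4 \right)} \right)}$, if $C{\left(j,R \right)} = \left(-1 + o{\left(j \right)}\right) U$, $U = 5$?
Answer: $- \frac{5390}{3} \approx -1796.7$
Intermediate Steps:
$o{\left(x \right)} = \frac{55}{6}$ ($o{\left(x \right)} = 9 - - \frac{1}{6} = 9 + \frac{1}{6} = \frac{55}{6}$)
$C{\left(j,R \right)} = \frac{245}{6}$ ($C{\left(j,R \right)} = \left(-1 + \frac{55}{6}\right) 5 = \frac{49}{6} \cdot 5 = \frac{245}{6}$)
$\left(90 - 134\right) m{\left(0,C{\left(-5,-4 \right)} \right)} = \left(90 - 134\right) \left(\frac{245}{6} - 0\right) = - 44 \left(\frac{245}{6} + 0\right) = \left(-44\right) \frac{245}{6} = - \frac{5390}{3}$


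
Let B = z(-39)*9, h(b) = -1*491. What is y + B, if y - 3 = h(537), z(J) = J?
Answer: -839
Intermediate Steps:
h(b) = -491
y = -488 (y = 3 - 491 = -488)
B = -351 (B = -39*9 = -351)
y + B = -488 - 351 = -839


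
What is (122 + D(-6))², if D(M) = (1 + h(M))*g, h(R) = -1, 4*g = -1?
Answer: 14884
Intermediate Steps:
g = -¼ (g = (¼)*(-1) = -¼ ≈ -0.25000)
D(M) = 0 (D(M) = (1 - 1)*(-¼) = 0*(-¼) = 0)
(122 + D(-6))² = (122 + 0)² = 122² = 14884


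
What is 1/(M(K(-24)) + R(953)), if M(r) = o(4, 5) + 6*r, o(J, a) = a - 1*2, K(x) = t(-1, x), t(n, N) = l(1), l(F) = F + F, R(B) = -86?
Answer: -1/71 ≈ -0.014085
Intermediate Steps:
l(F) = 2*F
t(n, N) = 2 (t(n, N) = 2*1 = 2)
K(x) = 2
o(J, a) = -2 + a (o(J, a) = a - 2 = -2 + a)
M(r) = 3 + 6*r (M(r) = (-2 + 5) + 6*r = 3 + 6*r)
1/(M(K(-24)) + R(953)) = 1/((3 + 6*2) - 86) = 1/((3 + 12) - 86) = 1/(15 - 86) = 1/(-71) = -1/71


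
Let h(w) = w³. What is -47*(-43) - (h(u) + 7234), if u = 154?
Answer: -3657477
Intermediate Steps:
-47*(-43) - (h(u) + 7234) = -47*(-43) - (154³ + 7234) = 2021 - (3652264 + 7234) = 2021 - 1*3659498 = 2021 - 3659498 = -3657477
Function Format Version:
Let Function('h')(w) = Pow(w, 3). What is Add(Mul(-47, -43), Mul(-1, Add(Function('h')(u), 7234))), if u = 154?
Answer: -3657477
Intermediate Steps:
Add(Mul(-47, -43), Mul(-1, Add(Function('h')(u), 7234))) = Add(Mul(-47, -43), Mul(-1, Add(Pow(154, 3), 7234))) = Add(2021, Mul(-1, Add(3652264, 7234))) = Add(2021, Mul(-1, 3659498)) = Add(2021, -3659498) = -3657477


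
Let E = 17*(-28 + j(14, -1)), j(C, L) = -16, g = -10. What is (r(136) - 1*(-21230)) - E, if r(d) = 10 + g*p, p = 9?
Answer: 21898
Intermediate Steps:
r(d) = -80 (r(d) = 10 - 10*9 = 10 - 90 = -80)
E = -748 (E = 17*(-28 - 16) = 17*(-44) = -748)
(r(136) - 1*(-21230)) - E = (-80 - 1*(-21230)) - 1*(-748) = (-80 + 21230) + 748 = 21150 + 748 = 21898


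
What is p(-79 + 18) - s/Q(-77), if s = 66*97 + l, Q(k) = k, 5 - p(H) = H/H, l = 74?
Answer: 6784/77 ≈ 88.104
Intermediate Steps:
p(H) = 4 (p(H) = 5 - H/H = 5 - 1*1 = 5 - 1 = 4)
s = 6476 (s = 66*97 + 74 = 6402 + 74 = 6476)
p(-79 + 18) - s/Q(-77) = 4 - 6476/(-77) = 4 - 6476*(-1)/77 = 4 - 1*(-6476/77) = 4 + 6476/77 = 6784/77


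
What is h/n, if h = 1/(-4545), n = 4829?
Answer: -1/21947805 ≈ -4.5563e-8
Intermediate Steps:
h = -1/4545 ≈ -0.00022002
h/n = -1/4545/4829 = -1/4545*1/4829 = -1/21947805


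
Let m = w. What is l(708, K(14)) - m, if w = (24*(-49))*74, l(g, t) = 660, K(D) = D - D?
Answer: 87684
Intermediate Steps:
K(D) = 0
w = -87024 (w = -1176*74 = -87024)
m = -87024
l(708, K(14)) - m = 660 - 1*(-87024) = 660 + 87024 = 87684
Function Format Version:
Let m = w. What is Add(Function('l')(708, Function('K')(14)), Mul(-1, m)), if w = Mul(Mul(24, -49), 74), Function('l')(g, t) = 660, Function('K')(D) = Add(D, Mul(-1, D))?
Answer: 87684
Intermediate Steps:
Function('K')(D) = 0
w = -87024 (w = Mul(-1176, 74) = -87024)
m = -87024
Add(Function('l')(708, Function('K')(14)), Mul(-1, m)) = Add(660, Mul(-1, -87024)) = Add(660, 87024) = 87684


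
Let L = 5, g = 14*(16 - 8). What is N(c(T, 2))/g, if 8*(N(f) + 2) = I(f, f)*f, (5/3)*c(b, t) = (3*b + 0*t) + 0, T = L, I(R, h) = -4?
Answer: -13/224 ≈ -0.058036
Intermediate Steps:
g = 112 (g = 14*8 = 112)
T = 5
c(b, t) = 9*b/5 (c(b, t) = 3*((3*b + 0*t) + 0)/5 = 3*((3*b + 0) + 0)/5 = 3*(3*b + 0)/5 = 3*(3*b)/5 = 9*b/5)
N(f) = -2 - f/2 (N(f) = -2 + (-4*f)/8 = -2 - f/2)
N(c(T, 2))/g = (-2 - 9*5/10)/112 = (-2 - 1/2*9)*(1/112) = (-2 - 9/2)*(1/112) = -13/2*1/112 = -13/224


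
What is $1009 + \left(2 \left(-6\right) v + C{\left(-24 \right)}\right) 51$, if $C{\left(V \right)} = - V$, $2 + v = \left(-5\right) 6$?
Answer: $21817$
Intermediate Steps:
$v = -32$ ($v = -2 - 30 = -32$)
$1009 + \left(2 \left(-6\right) v + C{\left(-24 \right)}\right) 51 = 1009 + \left(2 \left(-6\right) \left(-32\right) - -24\right) 51 = 1009 + \left(\left(-12\right) \left(-32\right) + 24\right) 51 = 1009 + \left(384 + 24\right) 51 = 1009 + 408 \cdot 51 = 1009 + 20808 = 21817$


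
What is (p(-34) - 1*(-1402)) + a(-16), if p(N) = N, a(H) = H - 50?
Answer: 1302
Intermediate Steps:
a(H) = -50 + H
(p(-34) - 1*(-1402)) + a(-16) = (-34 - 1*(-1402)) + (-50 - 16) = (-34 + 1402) - 66 = 1368 - 66 = 1302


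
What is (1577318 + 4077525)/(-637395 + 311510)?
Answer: -5654843/325885 ≈ -17.352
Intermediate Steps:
(1577318 + 4077525)/(-637395 + 311510) = 5654843/(-325885) = 5654843*(-1/325885) = -5654843/325885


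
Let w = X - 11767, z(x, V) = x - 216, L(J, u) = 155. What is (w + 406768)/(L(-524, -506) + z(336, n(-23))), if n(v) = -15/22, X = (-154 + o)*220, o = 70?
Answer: 376521/275 ≈ 1369.2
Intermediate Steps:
X = -18480 (X = (-154 + 70)*220 = -84*220 = -18480)
n(v) = -15/22 (n(v) = -15*1/22 = -15/22)
z(x, V) = -216 + x
w = -30247 (w = -18480 - 11767 = -30247)
(w + 406768)/(L(-524, -506) + z(336, n(-23))) = (-30247 + 406768)/(155 + (-216 + 336)) = 376521/(155 + 120) = 376521/275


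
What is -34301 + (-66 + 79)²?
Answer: -34132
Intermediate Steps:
-34301 + (-66 + 79)² = -34301 + 13² = -34301 + 169 = -34132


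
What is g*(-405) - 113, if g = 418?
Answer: -169403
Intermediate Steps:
g*(-405) - 113 = 418*(-405) - 113 = -169290 - 113 = -169403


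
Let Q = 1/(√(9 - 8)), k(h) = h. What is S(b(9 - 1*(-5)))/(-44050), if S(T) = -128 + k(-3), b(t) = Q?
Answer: 131/44050 ≈ 0.0029739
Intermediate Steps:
Q = 1 (Q = 1/(√1) = 1/1 = 1)
b(t) = 1
S(T) = -131 (S(T) = -128 - 3 = -131)
S(b(9 - 1*(-5)))/(-44050) = -131/(-44050) = -131*(-1/44050) = 131/44050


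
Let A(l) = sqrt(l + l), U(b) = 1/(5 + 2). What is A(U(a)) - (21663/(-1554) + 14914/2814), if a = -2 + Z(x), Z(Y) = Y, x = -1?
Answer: 899603/104118 + sqrt(14)/7 ≈ 9.1747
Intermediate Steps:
a = -3 (a = -2 - 1 = -3)
U(b) = 1/7
A(l) = sqrt(2)*sqrt(l) (A(l) = sqrt(2*l) = sqrt(2)*sqrt(l))
A(U(a)) - (21663/(-1554) + 14914/2814) = sqrt(2)*sqrt(1/7) - (21663/(-1554) + 14914/2814) = sqrt(2)*(sqrt(7)/7) - (21663*(-1/1554) + 14914*(1/2814)) = sqrt(14)/7 - (-7221/518 + 7457/1407) = sqrt(14)/7 - 1*(-899603/104118) = sqrt(14)/7 + 899603/104118 = 899603/104118 + sqrt(14)/7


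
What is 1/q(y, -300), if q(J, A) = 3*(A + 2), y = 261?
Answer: -1/894 ≈ -0.0011186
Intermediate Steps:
q(J, A) = 6 + 3*A (q(J, A) = 3*(2 + A) = 6 + 3*A)
1/q(y, -300) = 1/(6 + 3*(-300)) = 1/(6 - 900) = 1/(-894) = -1/894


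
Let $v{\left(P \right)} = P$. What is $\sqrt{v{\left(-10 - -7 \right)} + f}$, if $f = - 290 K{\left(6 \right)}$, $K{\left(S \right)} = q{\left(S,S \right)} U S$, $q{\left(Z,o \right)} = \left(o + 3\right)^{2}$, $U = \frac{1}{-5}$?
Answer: $\sqrt{28185} \approx 167.88$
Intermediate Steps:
$U = - \frac{1}{5} \approx -0.2$
$q{\left(Z,o \right)} = \left(3 + o\right)^{2}$
$K{\left(S \right)} = - \frac{S \left(3 + S\right)^{2}}{5}$ ($K{\left(S \right)} = \left(3 + S\right)^{2} \left(- \frac{1}{5}\right) S = - \frac{\left(3 + S\right)^{2}}{5} S = - \frac{S \left(3 + S\right)^{2}}{5}$)
$f = 28188$ ($f = - 290 \left(\left(- \frac{1}{5}\right) 6 \left(3 + 6\right)^{2}\right) = - 290 \left(\left(- \frac{1}{5}\right) 6 \cdot 9^{2}\right) = - 290 \left(\left(- \frac{1}{5}\right) 6 \cdot 81\right) = \left(-290\right) \left(- \frac{486}{5}\right) = 28188$)
$\sqrt{v{\left(-10 - -7 \right)} + f} = \sqrt{\left(-10 - -7\right) + 28188} = \sqrt{\left(-10 + 7\right) + 28188} = \sqrt{-3 + 28188} = \sqrt{28185}$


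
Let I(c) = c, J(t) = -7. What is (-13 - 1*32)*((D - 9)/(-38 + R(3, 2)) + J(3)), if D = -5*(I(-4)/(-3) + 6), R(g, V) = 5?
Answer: 2780/11 ≈ 252.73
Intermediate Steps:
D = -110/3 (D = -5*(-4/(-3) + 6) = -5*(-4*(-1/3) + 6) = -5*(4/3 + 6) = -5*22/3 = -110/3 ≈ -36.667)
(-13 - 1*32)*((D - 9)/(-38 + R(3, 2)) + J(3)) = (-13 - 1*32)*((-110/3 - 9)/(-38 + 5) - 7) = (-13 - 32)*(-137/3/(-33) - 7) = -45*(-137/3*(-1/33) - 7) = -45*(137/99 - 7) = -45*(-556/99) = 2780/11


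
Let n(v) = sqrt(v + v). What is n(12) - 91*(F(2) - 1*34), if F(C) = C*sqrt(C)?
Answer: 3094 - 182*sqrt(2) + 2*sqrt(6) ≈ 2841.5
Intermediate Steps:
F(C) = C**(3/2)
n(v) = sqrt(2)*sqrt(v) (n(v) = sqrt(2*v) = sqrt(2)*sqrt(v))
n(12) - 91*(F(2) - 1*34) = sqrt(2)*sqrt(12) - 91*(2**(3/2) - 1*34) = sqrt(2)*(2*sqrt(3)) - 91*(2*sqrt(2) - 34) = 2*sqrt(6) - 91*(-34 + 2*sqrt(2)) = 2*sqrt(6) + (3094 - 182*sqrt(2)) = 3094 - 182*sqrt(2) + 2*sqrt(6)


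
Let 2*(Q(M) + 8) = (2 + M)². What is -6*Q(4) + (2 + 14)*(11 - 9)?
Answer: -28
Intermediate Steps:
Q(M) = -8 + (2 + M)²/2
-6*Q(4) + (2 + 14)*(11 - 9) = -6*(-8 + (2 + 4)²/2) + (2 + 14)*(11 - 9) = -6*(-8 + (½)*6²) + 16*2 = -6*(-8 + (½)*36) + 32 = -6*(-8 + 18) + 32 = -6*10 + 32 = -60 + 32 = -28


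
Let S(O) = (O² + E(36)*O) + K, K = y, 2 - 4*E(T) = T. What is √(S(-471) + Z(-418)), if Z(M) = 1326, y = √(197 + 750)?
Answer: √(908682 + 4*√947)/2 ≈ 476.66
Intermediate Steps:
y = √947 ≈ 30.773
E(T) = ½ - T/4
K = √947 ≈ 30.773
S(O) = √947 + O² - 17*O/2 (S(O) = (O² + (½ - ¼*36)*O) + √947 = (O² + (½ - 9)*O) + √947 = (O² - 17*O/2) + √947 = √947 + O² - 17*O/2)
√(S(-471) + Z(-418)) = √((√947 + (-471)² - 17/2*(-471)) + 1326) = √((√947 + 221841 + 8007/2) + 1326) = √((451689/2 + √947) + 1326) = √(454341/2 + √947)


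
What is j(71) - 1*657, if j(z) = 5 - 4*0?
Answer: -652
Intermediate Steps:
j(z) = 5 (j(z) = 5 + 0 = 5)
j(71) - 1*657 = 5 - 1*657 = 5 - 657 = -652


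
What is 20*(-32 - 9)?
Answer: -820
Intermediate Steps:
20*(-32 - 9) = 20*(-41) = -820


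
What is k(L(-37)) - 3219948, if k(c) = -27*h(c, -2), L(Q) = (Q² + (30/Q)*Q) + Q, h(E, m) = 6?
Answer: -3220110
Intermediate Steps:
L(Q) = 30 + Q + Q² (L(Q) = (Q² + 30) + Q = (30 + Q²) + Q = 30 + Q + Q²)
k(c) = -162 (k(c) = -27*6 = -162)
k(L(-37)) - 3219948 = -162 - 3219948 = -3220110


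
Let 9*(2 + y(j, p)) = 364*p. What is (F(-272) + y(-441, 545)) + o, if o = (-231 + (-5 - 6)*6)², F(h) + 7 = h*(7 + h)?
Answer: 1640900/9 ≈ 1.8232e+5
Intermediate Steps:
y(j, p) = -2 + 364*p/9 (y(j, p) = -2 + (364*p)/9 = -2 + 364*p/9)
F(h) = -7 + h*(7 + h)
o = 88209 (o = (-231 - 11*6)² = (-231 - 66)² = (-297)² = 88209)
(F(-272) + y(-441, 545)) + o = ((-7 + (-272)² + 7*(-272)) + (-2 + (364/9)*545)) + 88209 = ((-7 + 73984 - 1904) + (-2 + 198380/9)) + 88209 = (72073 + 198362/9) + 88209 = 847019/9 + 88209 = 1640900/9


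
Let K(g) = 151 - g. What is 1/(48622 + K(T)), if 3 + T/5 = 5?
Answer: 1/48763 ≈ 2.0507e-5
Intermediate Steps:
T = 10 (T = -15 + 5*5 = -15 + 25 = 10)
1/(48622 + K(T)) = 1/(48622 + (151 - 1*10)) = 1/(48622 + (151 - 10)) = 1/(48622 + 141) = 1/48763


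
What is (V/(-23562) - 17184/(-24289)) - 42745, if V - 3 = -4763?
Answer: -102782910199/2404611 ≈ -42744.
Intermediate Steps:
V = -4760 (V = 3 - 4763 = -4760)
(V/(-23562) - 17184/(-24289)) - 42745 = (-4760/(-23562) - 17184/(-24289)) - 42745 = (-4760*(-1/23562) - 17184*(-1/24289)) - 42745 = (20/99 + 17184/24289) - 42745 = 2186996/2404611 - 42745 = -102782910199/2404611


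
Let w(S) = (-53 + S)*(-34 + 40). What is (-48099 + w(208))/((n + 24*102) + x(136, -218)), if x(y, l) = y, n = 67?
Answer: -47169/2651 ≈ -17.793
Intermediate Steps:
w(S) = -318 + 6*S (w(S) = (-53 + S)*6 = -318 + 6*S)
(-48099 + w(208))/((n + 24*102) + x(136, -218)) = (-48099 + (-318 + 6*208))/((67 + 24*102) + 136) = (-48099 + (-318 + 1248))/((67 + 2448) + 136) = (-48099 + 930)/(2515 + 136) = -47169/2651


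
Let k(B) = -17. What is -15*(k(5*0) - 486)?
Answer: 7545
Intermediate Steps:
-15*(k(5*0) - 486) = -15*(-17 - 486) = -15*(-503) = 7545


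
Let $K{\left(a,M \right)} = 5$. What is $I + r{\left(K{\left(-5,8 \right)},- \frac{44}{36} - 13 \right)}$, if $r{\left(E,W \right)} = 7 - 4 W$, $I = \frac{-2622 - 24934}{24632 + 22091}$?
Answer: $\frac{26617721}{420507} \approx 63.299$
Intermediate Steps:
$I = - \frac{27556}{46723} \approx -0.58977$
$I + r{\left(K{\left(-5,8 \right)},- \frac{44}{36} - 13 \right)} = - \frac{27556}{46723} - \left(-7 + 4 \left(- \frac{44}{36} - 13\right)\right) = - \frac{27556}{46723} - \left(-7 + 4 \left(\left(-44\right) \frac{1}{36} - 13\right)\right) = - \frac{27556}{46723} - \left(-7 + 4 \left(- \frac{11}{9} - 13\right)\right) = - \frac{27556}{46723} + \left(7 - - \frac{512}{9}\right) = - \frac{27556}{46723} + \left(7 + \frac{512}{9}\right) = - \frac{27556}{46723} + \frac{575}{9} = \frac{26617721}{420507}$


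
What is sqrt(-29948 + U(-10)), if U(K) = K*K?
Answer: 2*I*sqrt(7462) ≈ 172.77*I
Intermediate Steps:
U(K) = K**2
sqrt(-29948 + U(-10)) = sqrt(-29948 + (-10)**2) = sqrt(-29948 + 100) = sqrt(-29848) = 2*I*sqrt(7462)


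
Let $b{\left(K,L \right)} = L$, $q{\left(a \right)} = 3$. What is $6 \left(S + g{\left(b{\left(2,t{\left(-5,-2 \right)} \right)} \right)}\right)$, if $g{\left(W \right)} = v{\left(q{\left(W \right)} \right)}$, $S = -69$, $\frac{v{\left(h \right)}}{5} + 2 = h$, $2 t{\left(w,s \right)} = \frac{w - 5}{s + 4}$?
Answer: $-384$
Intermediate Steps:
$t{\left(w,s \right)} = \frac{-5 + w}{2 \left(4 + s\right)}$ ($t{\left(w,s \right)} = \frac{\left(w - 5\right) \frac{1}{s + 4}}{2} = \frac{\left(-5 + w\right) \frac{1}{4 + s}}{2} = \frac{\frac{1}{4 + s} \left(-5 + w\right)}{2} = \frac{-5 + w}{2 \left(4 + s\right)}$)
$v{\left(h \right)} = -10 + 5 h$
$g{\left(W \right)} = 5$ ($g{\left(W \right)} = -10 + 5 \cdot 3 = -10 + 15 = 5$)
$6 \left(S + g{\left(b{\left(2,t{\left(-5,-2 \right)} \right)} \right)}\right) = 6 \left(-69 + 5\right) = 6 \left(-64\right) = -384$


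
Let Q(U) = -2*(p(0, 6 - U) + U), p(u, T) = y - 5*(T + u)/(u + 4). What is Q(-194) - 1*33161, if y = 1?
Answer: -32275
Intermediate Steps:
p(u, T) = 1 - 5*(T + u)/(4 + u) (p(u, T) = 1 - 5*(T + u)/(u + 4) = 1 - 5*(T + u)/(4 + u))
Q(U) = 13 - 9*U/2 (Q(U) = -2*((4 - 5*(6 - U) - 4*0)/(4 + 0) + U) = -2*((4 + (-30 + 5*U) + 0)/4 + U) = -2*((-26 + 5*U)/4 + U) = -2*((-13/2 + 5*U/4) + U) = -2*(-13/2 + 9*U/4) = 13 - 9*U/2)
Q(-194) - 1*33161 = (13 - 9/2*(-194)) - 1*33161 = (13 + 873) - 33161 = 886 - 33161 = -32275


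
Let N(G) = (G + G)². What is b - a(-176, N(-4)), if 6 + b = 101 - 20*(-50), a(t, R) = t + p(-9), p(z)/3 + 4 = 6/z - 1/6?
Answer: 2571/2 ≈ 1285.5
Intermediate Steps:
p(z) = -25/2 + 18/z (p(z) = -12 + 3*(6/z - 1/6) = -12 + 3*(6/z - 1*⅙) = -12 + 3*(6/z - ⅙) = -12 + 3*(-⅙ + 6/z) = -12 + (-½ + 18/z) = -25/2 + 18/z)
N(G) = 4*G² (N(G) = (2*G)² = 4*G²)
a(t, R) = -29/2 + t (a(t, R) = t + (-25/2 + 18/(-9)) = t + (-25/2 + 18*(-⅑)) = t + (-25/2 - 2) = t - 29/2 = -29/2 + t)
b = 1095 (b = -6 + (101 - 20*(-50)) = -6 + (101 + 1000) = -6 + 1101 = 1095)
b - a(-176, N(-4)) = 1095 - (-29/2 - 176) = 1095 - 1*(-381/2) = 1095 + 381/2 = 2571/2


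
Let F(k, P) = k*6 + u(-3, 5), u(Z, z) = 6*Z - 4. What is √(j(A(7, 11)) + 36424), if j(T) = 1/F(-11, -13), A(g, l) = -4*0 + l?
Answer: √70516842/44 ≈ 190.85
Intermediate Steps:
u(Z, z) = -4 + 6*Z
F(k, P) = -22 + 6*k (F(k, P) = k*6 + (-4 + 6*(-3)) = 6*k + (-4 - 18) = 6*k - 22 = -22 + 6*k)
A(g, l) = l (A(g, l) = 0 + l = l)
j(T) = -1/88 (j(T) = 1/(-22 + 6*(-11)) = 1/(-22 - 66) = 1/(-88) = -1/88)
√(j(A(7, 11)) + 36424) = √(-1/88 + 36424) = √(3205311/88) = √70516842/44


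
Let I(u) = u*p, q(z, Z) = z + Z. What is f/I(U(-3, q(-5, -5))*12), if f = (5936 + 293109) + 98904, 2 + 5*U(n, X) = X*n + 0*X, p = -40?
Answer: -397949/2688 ≈ -148.05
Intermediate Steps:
q(z, Z) = Z + z
U(n, X) = -2/5 + X*n/5 (U(n, X) = -2/5 + (X*n + 0*X)/5 = -2/5 + (X*n + 0)/5 = -2/5 + (X*n)/5 = -2/5 + X*n/5)
f = 397949 (f = 299045 + 98904 = 397949)
I(u) = -40*u (I(u) = u*(-40) = -40*u)
f/I(U(-3, q(-5, -5))*12) = 397949/((-40*(-2/5 + (1/5)*(-5 - 5)*(-3))*12)) = 397949/((-40*(-2/5 + (1/5)*(-10)*(-3))*12)) = 397949/((-40*(-2/5 + 6)*12)) = 397949/((-224*12)) = 397949/((-40*336/5)) = 397949/(-2688) = 397949*(-1/2688) = -397949/2688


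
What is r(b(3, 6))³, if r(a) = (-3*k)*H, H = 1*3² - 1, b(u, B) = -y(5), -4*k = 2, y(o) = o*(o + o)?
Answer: 1728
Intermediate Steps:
y(o) = 2*o² (y(o) = o*(2*o) = 2*o²)
k = -½ (k = -¼*2 = -½ ≈ -0.50000)
b(u, B) = -50 (b(u, B) = -2*5² = -2*25 = -1*50 = -50)
H = 8 (H = 1*9 - 1 = 9 - 1 = 8)
r(a) = 12 (r(a) = -3*(-½)*8 = (3/2)*8 = 12)
r(b(3, 6))³ = 12³ = 1728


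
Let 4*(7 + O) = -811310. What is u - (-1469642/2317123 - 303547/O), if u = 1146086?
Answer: 1077302804133076618/939984970287 ≈ 1.1461e+6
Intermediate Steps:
O = -405669/2 (O = -7 + (¼)*(-811310) = -7 - 405655/2 = -405669/2 ≈ -2.0283e+5)
u - (-1469642/2317123 - 303547/O) = 1146086 - (-1469642/2317123 - 303547/(-405669/2)) = 1146086 - (-1469642*1/2317123 - 303547*(-2/405669)) = 1146086 - (-1469642/2317123 + 607094/405669) = 1146086 - 1*810523270064/939984970287 = 1146086 - 810523270064/939984970287 = 1077302804133076618/939984970287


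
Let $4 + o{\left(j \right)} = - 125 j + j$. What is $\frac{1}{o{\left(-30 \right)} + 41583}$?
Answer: $\frac{1}{45299} \approx 2.2076 \cdot 10^{-5}$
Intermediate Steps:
$o{\left(j \right)} = -4 - 124 j$ ($o{\left(j \right)} = -4 + \left(- 125 j + j\right) = -4 - 124 j$)
$\frac{1}{o{\left(-30 \right)} + 41583} = \frac{1}{\left(-4 - -3720\right) + 41583} = \frac{1}{\left(-4 + 3720\right) + 41583} = \frac{1}{3716 + 41583} = \frac{1}{45299}$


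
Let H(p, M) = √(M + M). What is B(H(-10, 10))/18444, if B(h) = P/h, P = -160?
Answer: -4*√5/4611 ≈ -0.0019398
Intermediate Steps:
H(p, M) = √2*√M (H(p, M) = √(2*M) = √2*√M)
B(h) = -160/h
B(H(-10, 10))/18444 = -160*√5/10/18444 = -160*√5/10*(1/18444) = -16*√5*(1/18444) = -4*√5/4611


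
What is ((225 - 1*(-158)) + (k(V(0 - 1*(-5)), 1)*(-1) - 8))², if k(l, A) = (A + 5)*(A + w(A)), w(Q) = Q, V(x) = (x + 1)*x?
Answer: 131769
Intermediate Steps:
V(x) = x*(1 + x) (V(x) = (1 + x)*x = x*(1 + x))
k(l, A) = 2*A*(5 + A) (k(l, A) = (A + 5)*(A + A) = (5 + A)*(2*A) = 2*A*(5 + A))
((225 - 1*(-158)) + (k(V(0 - 1*(-5)), 1)*(-1) - 8))² = ((225 - 1*(-158)) + ((2*1*(5 + 1))*(-1) - 8))² = ((225 + 158) + ((2*1*6)*(-1) - 8))² = (383 + (12*(-1) - 8))² = (383 + (-12 - 8))² = (383 - 20)² = 363² = 131769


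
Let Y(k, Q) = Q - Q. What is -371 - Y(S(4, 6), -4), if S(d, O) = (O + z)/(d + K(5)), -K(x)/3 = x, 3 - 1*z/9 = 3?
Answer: -371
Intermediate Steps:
z = 0 (z = 27 - 9*3 = 27 - 27 = 0)
K(x) = -3*x
S(d, O) = O/(-15 + d) (S(d, O) = (O + 0)/(d - 3*5) = O/(d - 15) = O/(-15 + d))
Y(k, Q) = 0
-371 - Y(S(4, 6), -4) = -371 - 1*0 = -371 + 0 = -371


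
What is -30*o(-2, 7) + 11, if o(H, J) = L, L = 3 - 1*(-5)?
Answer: -229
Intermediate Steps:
L = 8 (L = 3 + 5 = 8)
o(H, J) = 8
-30*o(-2, 7) + 11 = -30*8 + 11 = -240 + 11 = -229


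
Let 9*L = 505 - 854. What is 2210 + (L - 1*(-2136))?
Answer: 38765/9 ≈ 4307.2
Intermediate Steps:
L = -349/9 (L = (505 - 854)/9 = (⅑)*(-349) = -349/9 ≈ -38.778)
2210 + (L - 1*(-2136)) = 2210 + (-349/9 - 1*(-2136)) = 2210 + (-349/9 + 2136) = 2210 + 18875/9 = 38765/9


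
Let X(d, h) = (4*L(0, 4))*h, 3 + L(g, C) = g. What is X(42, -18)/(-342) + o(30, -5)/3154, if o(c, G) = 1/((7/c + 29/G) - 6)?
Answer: -345627/547219 ≈ -0.63161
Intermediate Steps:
o(c, G) = 1/(-6 + 7/c + 29/G)
L(g, C) = -3 + g
X(d, h) = -12*h (X(d, h) = (4*(-3 + 0))*h = (4*(-3))*h = -12*h)
X(42, -18)/(-342) + o(30, -5)/3154 = -12*(-18)/(-342) - 5*30/(7*(-5) + 29*30 - 6*(-5)*30)/3154 = 216*(-1/342) - 5*30/(-35 + 870 + 900)*(1/3154) = -12/19 - 5*30/1735*(1/3154) = -12/19 - 5*30*1/1735*(1/3154) = -12/19 - 30/347*1/3154 = -12/19 - 15/547219 = -345627/547219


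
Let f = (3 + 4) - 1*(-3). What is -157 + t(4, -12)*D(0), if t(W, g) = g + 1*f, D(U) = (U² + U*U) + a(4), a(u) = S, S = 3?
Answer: -163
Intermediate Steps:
a(u) = 3
f = 10 (f = 7 + 3 = 10)
D(U) = 3 + 2*U² (D(U) = (U² + U*U) + 3 = (U² + U²) + 3 = 2*U² + 3 = 3 + 2*U²)
t(W, g) = 10 + g (t(W, g) = g + 1*10 = g + 10 = 10 + g)
-157 + t(4, -12)*D(0) = -157 + (10 - 12)*(3 + 2*0²) = -157 - 2*(3 + 2*0) = -157 - 2*(3 + 0) = -157 - 2*3 = -157 - 6 = -163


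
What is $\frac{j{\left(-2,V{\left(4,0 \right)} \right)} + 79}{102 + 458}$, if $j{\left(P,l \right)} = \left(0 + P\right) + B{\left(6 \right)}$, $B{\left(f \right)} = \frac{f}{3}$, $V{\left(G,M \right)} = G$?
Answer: $\frac{79}{560} \approx 0.14107$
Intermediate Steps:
$B{\left(f \right)} = \frac{f}{3}$ ($B{\left(f \right)} = f \frac{1}{3} = \frac{f}{3}$)
$j{\left(P,l \right)} = 2 + P$ ($j{\left(P,l \right)} = \left(0 + P\right) + \frac{1}{3} \cdot 6 = P + 2 = 2 + P$)
$\frac{j{\left(-2,V{\left(4,0 \right)} \right)} + 79}{102 + 458} = \frac{\left(2 - 2\right) + 79}{102 + 458} = \frac{0 + 79}{560} = 79 \cdot \frac{1}{560} = \frac{79}{560}$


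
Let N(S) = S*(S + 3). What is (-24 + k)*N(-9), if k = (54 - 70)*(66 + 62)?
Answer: -111888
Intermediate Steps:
N(S) = S*(3 + S)
k = -2048 (k = -16*128 = -2048)
(-24 + k)*N(-9) = (-24 - 2048)*(-9*(3 - 9)) = -(-18648)*(-6) = -2072*54 = -111888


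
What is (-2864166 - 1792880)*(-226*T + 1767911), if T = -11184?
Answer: -20004317807770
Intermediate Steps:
(-2864166 - 1792880)*(-226*T + 1767911) = (-2864166 - 1792880)*(-226*(-11184) + 1767911) = -4657046*(2527584 + 1767911) = -4657046*4295495 = -20004317807770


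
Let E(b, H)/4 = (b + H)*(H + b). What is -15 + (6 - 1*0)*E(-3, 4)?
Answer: 9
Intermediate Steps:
E(b, H) = 4*(H + b)² (E(b, H) = 4*((b + H)*(H + b)) = 4*((H + b)*(H + b)) = 4*(H + b)²)
-15 + (6 - 1*0)*E(-3, 4) = -15 + (6 - 1*0)*(4*(4 - 3)²) = -15 + (6 + 0)*(4*1²) = -15 + 6*(4*1) = -15 + 6*4 = -15 + 24 = 9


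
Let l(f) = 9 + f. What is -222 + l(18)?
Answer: -195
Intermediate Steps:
-222 + l(18) = -222 + (9 + 18) = -222 + 27 = -195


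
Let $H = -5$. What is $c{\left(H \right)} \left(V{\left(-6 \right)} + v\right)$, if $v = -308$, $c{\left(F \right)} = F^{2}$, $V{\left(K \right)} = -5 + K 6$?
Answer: $-8725$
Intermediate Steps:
$V{\left(K \right)} = -5 + 6 K$
$c{\left(H \right)} \left(V{\left(-6 \right)} + v\right) = \left(-5\right)^{2} \left(\left(-5 + 6 \left(-6\right)\right) - 308\right) = 25 \left(\left(-5 - 36\right) - 308\right) = 25 \left(-41 - 308\right) = 25 \left(-349\right) = -8725$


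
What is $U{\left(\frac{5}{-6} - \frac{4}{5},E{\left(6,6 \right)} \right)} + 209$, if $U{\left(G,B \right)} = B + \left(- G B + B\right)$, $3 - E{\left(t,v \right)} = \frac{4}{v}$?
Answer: $\frac{19573}{90} \approx 217.48$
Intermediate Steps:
$E{\left(t,v \right)} = 3 - \frac{4}{v}$
$U{\left(G,B \right)} = 2 B - B G$ ($U{\left(G,B \right)} = B - \left(- B + B G\right) = 2 B - B G$)
$U{\left(\frac{5}{-6} - \frac{4}{5},E{\left(6,6 \right)} \right)} + 209 = \left(3 - \frac{4}{6}\right) \left(2 - \left(\frac{5}{-6} - \frac{4}{5}\right)\right) + 209 = \left(3 - \frac{2}{3}\right) \left(2 - \left(5 \left(- \frac{1}{6}\right) - \frac{4}{5}\right)\right) + 209 = \left(3 - \frac{2}{3}\right) \left(2 - \left(- \frac{5}{6} - \frac{4}{5}\right)\right) + 209 = \frac{7 \left(2 - - \frac{49}{30}\right)}{3} + 209 = \frac{7 \left(2 + \frac{49}{30}\right)}{3} + 209 = \frac{7}{3} \cdot \frac{109}{30} + 209 = \frac{763}{90} + 209 = \frac{19573}{90}$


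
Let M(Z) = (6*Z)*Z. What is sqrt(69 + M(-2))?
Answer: sqrt(93) ≈ 9.6436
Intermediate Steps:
M(Z) = 6*Z**2
sqrt(69 + M(-2)) = sqrt(69 + 6*(-2)**2) = sqrt(69 + 6*4) = sqrt(69 + 24) = sqrt(93)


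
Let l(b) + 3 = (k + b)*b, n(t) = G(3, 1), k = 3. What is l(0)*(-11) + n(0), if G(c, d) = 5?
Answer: 38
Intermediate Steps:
n(t) = 5
l(b) = -3 + b*(3 + b) (l(b) = -3 + (3 + b)*b = -3 + b*(3 + b))
l(0)*(-11) + n(0) = (-3 + 0**2 + 3*0)*(-11) + 5 = (-3 + 0 + 0)*(-11) + 5 = -3*(-11) + 5 = 33 + 5 = 38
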